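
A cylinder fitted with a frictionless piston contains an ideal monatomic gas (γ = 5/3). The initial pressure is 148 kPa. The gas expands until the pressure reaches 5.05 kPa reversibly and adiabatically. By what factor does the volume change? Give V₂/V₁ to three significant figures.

V₂/V₁ ≈ 7.59

From PV^γ = const, V₂/V₁ = (P₁/P₂)^(1/γ).
V₂/V₁ = (148/5.05)^(3/5) = 7.589.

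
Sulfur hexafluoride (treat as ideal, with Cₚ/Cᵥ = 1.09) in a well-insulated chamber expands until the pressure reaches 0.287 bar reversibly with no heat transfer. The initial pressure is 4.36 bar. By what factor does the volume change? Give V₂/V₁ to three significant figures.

V₂/V₁ ≈ 12.1

From PV^γ = const, V₂/V₁ = (P₁/P₂)^(1/γ).
V₂/V₁ = (4.36/0.287)^(0.917) = 12.14.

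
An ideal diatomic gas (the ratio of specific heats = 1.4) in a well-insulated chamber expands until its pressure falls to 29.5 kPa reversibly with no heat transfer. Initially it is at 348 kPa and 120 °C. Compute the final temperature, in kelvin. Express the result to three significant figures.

T₂ ≈ 194 K

Along an adiabat T P^((1−γ)/γ) is constant, so T₂ = T₁ (P₂/P₁)^((γ−1)/γ).
T₁ = 120 °C = 393.1 K.
T₂ = 393.1 × (29.5/348)^(0.286) = 194.2 K.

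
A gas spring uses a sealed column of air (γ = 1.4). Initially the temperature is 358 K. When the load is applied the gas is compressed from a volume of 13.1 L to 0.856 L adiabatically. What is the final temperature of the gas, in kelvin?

For a reversible adiabat TV^(γ−1) is constant, so T₂ = T₁ (V₁/V₂)^(γ−1).
T₂ = 358 × (13.1/0.856)^(0.4) = 1066 K.

T₂ ≈ 1070 K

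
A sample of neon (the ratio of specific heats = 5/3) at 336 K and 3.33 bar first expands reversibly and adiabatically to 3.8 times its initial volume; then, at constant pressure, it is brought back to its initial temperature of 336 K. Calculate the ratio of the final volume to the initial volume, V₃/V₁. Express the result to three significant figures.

Adiabatic step: V₂/V₁ = 3.8; T₂ = T₁·(1/3.8)^(2/3) = 138 K.
Isobaric step: V₃/V₂ = T₃/T₂ = 336/138.
V₃/V₁ = (V₂/V₁)(V₃/V₂) = 3.8 × (336/138) = 9.253.

V₃/V₁ ≈ 9.25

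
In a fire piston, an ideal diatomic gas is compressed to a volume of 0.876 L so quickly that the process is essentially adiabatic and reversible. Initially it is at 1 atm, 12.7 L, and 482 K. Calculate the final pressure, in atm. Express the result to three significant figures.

Adiabatic: P₁V₁^γ = P₂V₂^γ ⇒ P₂ = P₁ (V₁/V₂)^γ.
γ = 7/5 for a diatomic ideal gas.
P₂ = 1 × (12.7/0.876)^(7/5) = 42.25 atm.

P₂ ≈ 42.2 atm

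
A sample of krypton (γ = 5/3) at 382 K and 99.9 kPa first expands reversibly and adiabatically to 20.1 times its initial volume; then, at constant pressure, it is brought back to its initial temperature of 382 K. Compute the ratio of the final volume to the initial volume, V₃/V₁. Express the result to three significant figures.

Adiabatic step: V₂/V₁ = 20.1; T₂ = T₁·(1/20.1)^(2/3) = 51.67 K.
Isobaric step: V₃/V₂ = T₃/T₂ = 382/51.67.
V₃/V₁ = (V₂/V₁)(V₃/V₂) = 20.1 × (382/51.67) = 148.6.

V₃/V₁ ≈ 149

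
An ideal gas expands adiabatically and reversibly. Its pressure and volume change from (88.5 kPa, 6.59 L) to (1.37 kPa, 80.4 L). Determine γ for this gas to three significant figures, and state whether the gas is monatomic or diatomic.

γ ≈ 1.67; monatomic

PV^γ = const ⇒ γ = ln(P₂/P₁) / ln(V₁/V₂).
γ = ln(1.37/88.5) / ln(6.59/80.4) = 1.666.
γ ≈ 1.67 is close to 5/3, so the gas is monatomic.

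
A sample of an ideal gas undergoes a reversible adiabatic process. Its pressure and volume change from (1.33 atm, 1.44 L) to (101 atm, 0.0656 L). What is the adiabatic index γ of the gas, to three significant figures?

γ ≈ 1.40

PV^γ = const ⇒ γ = ln(P₂/P₁) / ln(V₁/V₂).
γ = ln(101/1.33) / ln(1.44/0.0656) = 1.402.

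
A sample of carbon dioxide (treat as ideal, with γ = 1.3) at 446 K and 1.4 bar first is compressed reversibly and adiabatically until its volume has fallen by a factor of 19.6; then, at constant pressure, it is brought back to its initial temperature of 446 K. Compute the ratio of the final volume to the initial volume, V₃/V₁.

V₃/V₁ ≈ 0.0209

Adiabatic step: V₂/V₁ = 0.05102; T₂ = T₁·19.6^(0.3) = 1089 K.
Isobaric step: V₃/V₂ = T₃/T₂ = 446/1089.
V₃/V₁ = (V₂/V₁)(V₃/V₂) = 0.05102 × (446/1089) = 0.0209.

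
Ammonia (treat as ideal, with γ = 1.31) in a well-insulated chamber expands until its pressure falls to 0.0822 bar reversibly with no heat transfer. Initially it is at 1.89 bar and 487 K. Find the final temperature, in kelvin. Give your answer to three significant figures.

Adiabatic: T₂/T₁ = (P₂/P₁)^((γ−1)/γ).
T₂ = 487 × (0.0822/1.89)^(0.237) = 231.9 K.

T₂ ≈ 232 K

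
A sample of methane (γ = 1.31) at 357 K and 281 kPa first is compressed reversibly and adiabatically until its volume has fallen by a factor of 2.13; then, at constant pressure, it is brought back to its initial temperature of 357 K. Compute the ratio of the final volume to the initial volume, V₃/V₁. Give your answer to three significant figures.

V₃/V₁ ≈ 0.371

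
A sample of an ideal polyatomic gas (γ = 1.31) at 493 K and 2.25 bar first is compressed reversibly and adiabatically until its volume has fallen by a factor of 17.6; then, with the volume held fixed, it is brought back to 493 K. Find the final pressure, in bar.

P₃ ≈ 39.6 bar

Adiabatic step (PV^γ = const): P₂ = 2.25×17.6^(1.31) = 96.34 bar; T₂ = 493×17.6^(0.31) = 1199 K.
Isochoric: P₃ = P₂(T₃/T₂) = 96.34 × (493/1199) = 39.6 bar.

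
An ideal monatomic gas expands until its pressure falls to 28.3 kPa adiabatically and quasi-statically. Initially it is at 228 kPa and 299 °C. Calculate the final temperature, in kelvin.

Adiabatic: T₂/T₁ = (P₂/P₁)^((γ−1)/γ).
For a monatomic ideal gas γ = 5/3, so (γ−1)/γ = 2/5.
T₁ = 299 °C = 572.1 K.
T₂ = 572.1 × (28.3/228)^(2/5) = 248.3 K.

T₂ ≈ 248 K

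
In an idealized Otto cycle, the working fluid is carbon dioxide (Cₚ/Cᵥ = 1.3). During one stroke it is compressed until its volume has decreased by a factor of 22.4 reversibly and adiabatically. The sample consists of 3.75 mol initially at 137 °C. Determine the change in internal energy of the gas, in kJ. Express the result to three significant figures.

Adiabatic: T₁V₁^(γ−1) = T₂V₂^(γ−1) ⇒ T₂ = T₁ (V₁/V₂)^(γ−1).
T₁ = 137 °C = 410.1 K.
T₂ = 410.1 × 22.4^(0.3) = 1042 K.
Q = 0, so ΔU = W_on_gas = nCᵥΔT with Cᵥ = R/(γ−1) = 27.71 J/(mol·K).
ΔU = 3.75 × 27.71 × (1042 − 410.1) = 65700 J.

ΔU ≈ 65.7 kJ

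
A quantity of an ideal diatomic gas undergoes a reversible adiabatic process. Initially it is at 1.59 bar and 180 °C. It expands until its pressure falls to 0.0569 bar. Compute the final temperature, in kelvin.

T₂ ≈ 175 K

Along an adiabat T P^((1−γ)/γ) is constant, so T₂ = T₁ (P₂/P₁)^((γ−1)/γ).
For a diatomic ideal gas γ = 7/5, so (γ−1)/γ = 2/7.
T₁ = 180 °C = 453.1 K.
T₂ = 453.1 × (0.0569/1.59)^(2/7) = 175 K.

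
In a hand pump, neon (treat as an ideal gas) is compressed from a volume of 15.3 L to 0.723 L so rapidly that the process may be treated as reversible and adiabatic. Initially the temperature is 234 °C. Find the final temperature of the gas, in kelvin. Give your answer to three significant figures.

T₂ ≈ 3880 K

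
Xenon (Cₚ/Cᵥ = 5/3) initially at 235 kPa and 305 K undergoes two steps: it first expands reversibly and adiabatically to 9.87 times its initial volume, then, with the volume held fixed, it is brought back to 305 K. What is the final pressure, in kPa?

P₃ ≈ 23.8 kPa

Adiabatic step (PV^γ = const): P₂ = 235×(1/9.87)^(5/3) = 5.175 kPa; T₂ = 305×(1/9.87)^(2/3) = 66.29 K.
Isochoric: P₃ = P₂(T₃/T₂) = 5.175 × (305/66.29) = 23.81 kPa.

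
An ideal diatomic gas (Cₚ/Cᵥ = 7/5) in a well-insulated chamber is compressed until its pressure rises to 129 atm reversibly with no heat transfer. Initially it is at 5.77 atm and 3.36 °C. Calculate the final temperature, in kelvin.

Along an adiabat T P^((1−γ)/γ) is constant, so T₂ = T₁ (P₂/P₁)^((γ−1)/γ).
T₁ = 3.36 °C = 276.5 K.
T₂ = 276.5 × (129/5.77)^(2/7) = 671.8 K.

T₂ ≈ 672 K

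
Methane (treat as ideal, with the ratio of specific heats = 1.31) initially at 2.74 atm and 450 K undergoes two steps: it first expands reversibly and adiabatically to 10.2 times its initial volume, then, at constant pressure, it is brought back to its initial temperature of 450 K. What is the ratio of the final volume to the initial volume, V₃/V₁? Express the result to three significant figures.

V₃/V₁ ≈ 21.0

Adiabatic step: V₂/V₁ = 10.2; T₂ = T₁·(1/10.2)^(0.31) = 219.1 K.
Isobaric step: V₃/V₂ = T₃/T₂ = 450/219.1.
V₃/V₁ = (V₂/V₁)(V₃/V₂) = 10.2 × (450/219.1) = 20.95.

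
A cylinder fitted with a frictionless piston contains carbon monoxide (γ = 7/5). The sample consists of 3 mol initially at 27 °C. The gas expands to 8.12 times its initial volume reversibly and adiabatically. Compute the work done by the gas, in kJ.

W ≈ 10.6 kJ

For a reversible adiabat TV^(γ−1) is constant, so T₂ = T₁ (V₁/V₂)^(γ−1).
T₁ = 27 °C = 300.1 K.
T₂ = 300.1 × (1/8.12)^(2/5) = 129.9 K.
Q = 0, so ΔU = W_on_gas = nCᵥΔT with Cᵥ = R/(γ−1) = 20.79 J/(mol·K).
ΔU = 3 × 20.79 × (129.9 − 300.1) = -10620 J.
Work done by the gas = −ΔU = 10620 J.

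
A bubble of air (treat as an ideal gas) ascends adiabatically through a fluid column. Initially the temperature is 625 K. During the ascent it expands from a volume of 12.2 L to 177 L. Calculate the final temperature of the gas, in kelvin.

For a reversible adiabat TV^(γ−1) is constant, so T₂ = T₁ (V₁/V₂)^(γ−1).
For a diatomic ideal gas γ = 7/5, so γ−1 = 2/5.
T₂ = 625 × (12.2/177)^(2/5) = 214.4 K.

T₂ ≈ 214 K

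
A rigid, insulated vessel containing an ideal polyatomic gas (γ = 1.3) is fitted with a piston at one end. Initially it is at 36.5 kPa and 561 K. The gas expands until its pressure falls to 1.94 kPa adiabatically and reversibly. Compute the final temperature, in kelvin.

Adiabatic: T₂/T₁ = (P₂/P₁)^((γ−1)/γ).
T₂ = 561 × (1.94/36.5)^(0.231) = 285 K.

T₂ ≈ 285 K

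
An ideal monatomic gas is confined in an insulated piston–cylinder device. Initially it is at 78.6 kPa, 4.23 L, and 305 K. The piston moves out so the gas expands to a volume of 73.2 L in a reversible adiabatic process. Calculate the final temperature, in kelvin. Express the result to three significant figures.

For a reversible adiabat TV^(γ−1) is constant, so T₂ = T₁ (V₁/V₂)^(γ−1).
γ = 5/3 for a monatomic ideal gas.
T₂ = 305 × (4.23/73.2)^(2/3) = 45.59 K.

T₂ ≈ 45.6 K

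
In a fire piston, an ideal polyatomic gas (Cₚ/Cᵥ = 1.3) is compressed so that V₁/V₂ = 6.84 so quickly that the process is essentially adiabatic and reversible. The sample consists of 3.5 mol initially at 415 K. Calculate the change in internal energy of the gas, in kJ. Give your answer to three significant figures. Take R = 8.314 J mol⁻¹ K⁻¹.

ΔU ≈ 31.4 kJ

For a reversible adiabat TV^(γ−1) is constant, so T₂ = T₁ (V₁/V₂)^(γ−1).
T₂ = 415 × 6.84^(0.3) = 738.9 K.
Q = 0, so ΔU = W_on_gas = nCᵥΔT with Cᵥ = R/(γ−1) = 27.71 J/(mol·K).
ΔU = 3.5 × 27.71 × (738.9 − 415) = 31410 J.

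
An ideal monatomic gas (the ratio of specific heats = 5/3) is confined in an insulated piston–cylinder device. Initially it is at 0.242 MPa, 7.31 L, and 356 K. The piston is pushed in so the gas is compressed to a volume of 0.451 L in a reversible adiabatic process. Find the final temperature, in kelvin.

For a reversible adiabat TV^(γ−1) is constant, so T₂ = T₁ (V₁/V₂)^(γ−1).
T₂ = 356 × (7.31/0.451)^(2/3) = 2280 K.

T₂ ≈ 2280 K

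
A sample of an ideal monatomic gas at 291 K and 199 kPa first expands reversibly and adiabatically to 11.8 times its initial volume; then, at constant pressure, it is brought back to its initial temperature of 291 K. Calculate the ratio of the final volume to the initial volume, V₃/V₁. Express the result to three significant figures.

V₃/V₁ ≈ 61.2

For a monatomic ideal gas γ = 5/3.
Adiabatic step: V₂/V₁ = 11.8; T₂ = T₁·(1/11.8)^(2/3) = 56.14 K.
Isobaric step: V₃/V₂ = T₃/T₂ = 291/56.14.
V₃/V₁ = (V₂/V₁)(V₃/V₂) = 11.8 × (291/56.14) = 61.16.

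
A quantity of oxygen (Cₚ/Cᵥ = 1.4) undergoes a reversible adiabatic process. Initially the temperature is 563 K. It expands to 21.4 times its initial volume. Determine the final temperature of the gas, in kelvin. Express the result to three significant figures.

Adiabatic: T₁V₁^(γ−1) = T₂V₂^(γ−1) ⇒ T₂ = T₁ (V₁/V₂)^(γ−1).
T₂ = 563 × (1/21.4)^(0.4) = 165.3 K.

T₂ ≈ 165 K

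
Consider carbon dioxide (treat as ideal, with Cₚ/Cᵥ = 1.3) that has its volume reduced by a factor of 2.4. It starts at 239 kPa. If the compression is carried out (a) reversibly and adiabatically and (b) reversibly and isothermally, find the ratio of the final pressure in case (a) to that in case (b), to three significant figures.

Isothermal: P_b = P₁(V₁/V₂) = 239×2.4.
Adiabatic: P_a = P₁(V₁/V₂)^γ = 239×2.4^(1.3).
P_a/P_b = (V₁/V₂)^(γ−1) = 2.4^(0.3) = 1.3.

P_adiabatic / P_isothermal ≈ 1.30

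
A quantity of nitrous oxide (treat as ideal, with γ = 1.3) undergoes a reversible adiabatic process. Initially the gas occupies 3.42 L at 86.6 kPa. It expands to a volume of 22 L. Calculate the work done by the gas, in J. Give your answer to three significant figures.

W ≈ 422 J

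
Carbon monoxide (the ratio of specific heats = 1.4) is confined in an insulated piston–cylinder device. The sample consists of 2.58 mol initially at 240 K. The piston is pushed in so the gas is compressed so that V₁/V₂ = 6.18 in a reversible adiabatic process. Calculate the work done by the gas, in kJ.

For a reversible adiabat TV^(γ−1) is constant, so T₂ = T₁ (V₁/V₂)^(γ−1).
T₂ = 240 × 6.18^(0.4) = 497.3 K.
Q = 0, so ΔU = W_on_gas = nCᵥΔT with Cᵥ = R/(γ−1) = 20.79 J/(mol·K).
ΔU = 2.58 × 20.79 × (497.3 − 240) = 13800 J.
Work done by the gas = −ΔU = -13800 J.

W ≈ -13.8 kJ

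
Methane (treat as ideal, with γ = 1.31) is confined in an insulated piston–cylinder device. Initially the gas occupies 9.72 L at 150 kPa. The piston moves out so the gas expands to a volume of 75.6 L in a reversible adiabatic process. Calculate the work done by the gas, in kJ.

W ≈ 2.21 kJ

P₂ = P₁(V₁/V₂)^γ = 150×(9.72/75.6)^(1.31) = 10.21 kPa.
For a reversible adiabat, W_by_gas = (P₁V₁ − P₂V₂)/(γ−1).
W_by = (150000×0.00972 − 10210×0.0756) / (0.31) = 2213 J.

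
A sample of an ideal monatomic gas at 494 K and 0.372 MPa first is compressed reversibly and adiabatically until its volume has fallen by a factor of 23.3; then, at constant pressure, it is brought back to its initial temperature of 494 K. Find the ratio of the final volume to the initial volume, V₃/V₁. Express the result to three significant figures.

V₃/V₁ ≈ 0.00526

For a monatomic ideal gas γ = 5/3.
Adiabatic step: V₂/V₁ = 0.04292; T₂ = T₁·23.3^(2/3) = 4030 K.
Isobaric step: V₃/V₂ = T₃/T₂ = 494/4030.
V₃/V₁ = (V₂/V₁)(V₃/V₂) = 0.04292 × (494/4030) = 0.005261.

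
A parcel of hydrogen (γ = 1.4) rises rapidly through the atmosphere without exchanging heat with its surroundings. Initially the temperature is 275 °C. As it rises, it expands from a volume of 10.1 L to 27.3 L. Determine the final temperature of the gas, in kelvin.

For a reversible adiabat TV^(γ−1) is constant, so T₂ = T₁ (V₁/V₂)^(γ−1).
T₁ = 275 °C = 548.1 K.
T₂ = 548.1 × (10.1/27.3)^(0.4) = 368.3 K.

T₂ ≈ 368 K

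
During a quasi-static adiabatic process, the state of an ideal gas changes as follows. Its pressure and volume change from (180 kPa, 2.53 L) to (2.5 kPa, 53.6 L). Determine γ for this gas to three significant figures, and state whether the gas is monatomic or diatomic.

PV^γ = const ⇒ γ = ln(P₂/P₁) / ln(V₁/V₂).
γ = ln(2.5/180) / ln(2.53/53.6) = 1.401.
γ ≈ 1.40 is close to 7/5, so the gas is diatomic.

γ ≈ 1.40; diatomic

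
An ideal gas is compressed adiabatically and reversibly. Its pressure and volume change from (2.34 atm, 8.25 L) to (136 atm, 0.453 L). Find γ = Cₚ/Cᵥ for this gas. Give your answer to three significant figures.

PV^γ = const ⇒ γ = ln(P₂/P₁) / ln(V₁/V₂).
γ = ln(136/2.34) / ln(8.25/0.453) = 1.4.

γ ≈ 1.40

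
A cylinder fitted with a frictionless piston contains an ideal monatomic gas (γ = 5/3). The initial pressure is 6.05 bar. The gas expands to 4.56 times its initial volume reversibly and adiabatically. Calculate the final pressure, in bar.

P₂ ≈ 0.482 bar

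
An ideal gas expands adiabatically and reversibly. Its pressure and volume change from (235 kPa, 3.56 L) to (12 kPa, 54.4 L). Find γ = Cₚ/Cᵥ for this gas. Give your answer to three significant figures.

PV^γ = const ⇒ γ = ln(P₂/P₁) / ln(V₁/V₂).
γ = ln(12/235) / ln(3.56/54.4) = 1.091.

γ ≈ 1.09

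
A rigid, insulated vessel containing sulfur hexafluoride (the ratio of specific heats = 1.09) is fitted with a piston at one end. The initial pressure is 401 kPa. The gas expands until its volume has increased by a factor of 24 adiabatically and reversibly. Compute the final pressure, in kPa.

Adiabatic: P₁V₁^γ = P₂V₂^γ ⇒ P₂ = P₁ (V₁/V₂)^γ.
P₂ = 401 × (1/24)^(1.09) = 12.55 kPa.

P₂ ≈ 12.6 kPa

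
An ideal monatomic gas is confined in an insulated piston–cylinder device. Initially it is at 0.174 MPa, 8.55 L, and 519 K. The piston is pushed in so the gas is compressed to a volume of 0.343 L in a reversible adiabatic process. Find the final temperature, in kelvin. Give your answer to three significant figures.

For a reversible adiabat TV^(γ−1) is constant, so T₂ = T₁ (V₁/V₂)^(γ−1).
γ = 5/3 for a monatomic ideal gas.
T₂ = 519 × (8.55/0.343)^(2/3) = 4429 K.

T₂ ≈ 4430 K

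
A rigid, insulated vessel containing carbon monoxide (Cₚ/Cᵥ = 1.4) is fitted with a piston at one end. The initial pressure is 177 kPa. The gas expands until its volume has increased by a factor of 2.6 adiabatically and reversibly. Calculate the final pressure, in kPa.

Adiabatic: P₁V₁^γ = P₂V₂^γ ⇒ P₂ = P₁ (V₁/V₂)^γ.
P₂ = 177 × (1/2.6)^(1.4) = 46.45 kPa.

P₂ ≈ 46.5 kPa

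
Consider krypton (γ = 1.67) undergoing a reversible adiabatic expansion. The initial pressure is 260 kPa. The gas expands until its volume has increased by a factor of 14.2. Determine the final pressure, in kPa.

P₂ ≈ 3.09 kPa

Since PV^γ is constant along a reversible adiabat, P₂ = P₁ (V₁/V₂)^γ.
P₂ = 260 × (1/14.2)^(1.67) = 3.095 kPa.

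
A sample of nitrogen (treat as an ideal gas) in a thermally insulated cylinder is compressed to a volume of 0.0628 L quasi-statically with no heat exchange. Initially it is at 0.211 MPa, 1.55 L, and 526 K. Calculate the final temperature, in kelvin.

T₂ ≈ 1900 K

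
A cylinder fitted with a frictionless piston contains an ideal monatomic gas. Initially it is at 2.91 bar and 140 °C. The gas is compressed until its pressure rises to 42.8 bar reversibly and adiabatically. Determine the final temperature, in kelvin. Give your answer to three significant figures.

Along an adiabat T P^((1−γ)/γ) is constant, so T₂ = T₁ (P₂/P₁)^((γ−1)/γ).
For a monatomic ideal gas γ = 5/3, so (γ−1)/γ = 2/5.
T₁ = 140 °C = 413.1 K.
T₂ = 413.1 × (42.8/2.91)^(2/5) = 1211 K.

T₂ ≈ 1210 K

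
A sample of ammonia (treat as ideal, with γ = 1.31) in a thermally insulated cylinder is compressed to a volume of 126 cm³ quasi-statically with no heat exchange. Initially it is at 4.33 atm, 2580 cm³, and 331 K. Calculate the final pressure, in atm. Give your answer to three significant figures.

P₂ ≈ 226 atm

Adiabatic: P₁V₁^γ = P₂V₂^γ ⇒ P₂ = P₁ (V₁/V₂)^γ.
P₂ = 4.33 × (2580/126)^(1.31) = 226.1 atm.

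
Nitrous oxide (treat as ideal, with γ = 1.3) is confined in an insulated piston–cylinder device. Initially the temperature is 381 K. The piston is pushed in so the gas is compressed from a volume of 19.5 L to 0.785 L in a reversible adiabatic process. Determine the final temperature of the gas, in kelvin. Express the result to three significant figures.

T₂ ≈ 999 K

For a reversible adiabat TV^(γ−1) is constant, so T₂ = T₁ (V₁/V₂)^(γ−1).
T₂ = 381 × (19.5/0.785)^(0.3) = 998.8 K.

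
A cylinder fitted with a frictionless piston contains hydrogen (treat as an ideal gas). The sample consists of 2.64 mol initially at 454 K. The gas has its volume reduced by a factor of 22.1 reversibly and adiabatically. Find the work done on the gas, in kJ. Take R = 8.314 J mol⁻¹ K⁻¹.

W ≈ 61.0 kJ

Adiabatic: T₁V₁^(γ−1) = T₂V₂^(γ−1) ⇒ T₂ = T₁ (V₁/V₂)^(γ−1).
γ = 7/5 for a diatomic ideal gas, so γ−1 = 2/5.
T₂ = 454 × 22.1^(2/5) = 1566 K.
Q = 0, so ΔU = W_on_gas = nCᵥΔT with Cᵥ = R/(γ−1) = 20.79 J/(mol·K).
ΔU = 2.64 × 20.79 × (1566 − 454) = 61020 J.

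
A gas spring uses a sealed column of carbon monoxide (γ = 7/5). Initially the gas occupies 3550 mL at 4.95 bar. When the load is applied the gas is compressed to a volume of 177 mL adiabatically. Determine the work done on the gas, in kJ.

P₂ = P₁(V₁/V₂)^γ = 4.95×(3550/177)^(7/5) = 329.4 bar.
For a reversible adiabat, W_by_gas = (P₁V₁ − P₂V₂)/(γ−1).
W_by = (495000×0.00355 − 3.294×10^7×0.000177) / (2/5) = -10180 J.
W_on_gas = −W_by = 10180 J.

W ≈ 10.2 kJ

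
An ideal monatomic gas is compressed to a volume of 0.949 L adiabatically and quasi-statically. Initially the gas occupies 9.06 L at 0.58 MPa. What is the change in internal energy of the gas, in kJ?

ΔU ≈ 27.6 kJ

γ = 5/3 for a monatomic ideal gas.
P₂ = P₁(V₁/V₂)^γ = 0.58×(9.06/0.949)^(5/3) = 24.92 MPa.
For a reversible adiabat, W_by_gas = (P₁V₁ − P₂V₂)/(γ−1).
W_by = (580000×0.00906 − 2.492×10^7×0.000949) / (2/3) = -27590 J.
Q = 0 ⇒ ΔU = −W_by = 27590 J.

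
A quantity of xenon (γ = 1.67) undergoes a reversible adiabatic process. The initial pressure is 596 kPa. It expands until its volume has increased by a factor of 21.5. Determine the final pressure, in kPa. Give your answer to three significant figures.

Since PV^γ is constant along a reversible adiabat, P₂ = P₁ (V₁/V₂)^γ.
P₂ = 596 × (1/21.5)^(1.67) = 3.549 kPa.

P₂ ≈ 3.55 kPa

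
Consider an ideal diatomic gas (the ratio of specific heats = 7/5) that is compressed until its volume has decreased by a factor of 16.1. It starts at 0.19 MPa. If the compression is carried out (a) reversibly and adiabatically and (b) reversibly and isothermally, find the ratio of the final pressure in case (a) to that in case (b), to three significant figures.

P_adiabatic / P_isothermal ≈ 3.04

Isothermal: P_b = P₁(V₁/V₂) = 0.19×16.1.
Adiabatic: P_a = P₁(V₁/V₂)^γ = 0.19×16.1^(7/5).
P_a/P_b = (V₁/V₂)^(γ−1) = 16.1^(2/5) = 3.039.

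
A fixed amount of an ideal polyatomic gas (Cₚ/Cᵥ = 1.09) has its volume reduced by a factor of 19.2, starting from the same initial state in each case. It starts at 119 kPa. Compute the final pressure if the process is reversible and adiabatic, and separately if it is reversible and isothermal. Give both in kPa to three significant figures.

Isothermal: P₂ = P₁(V₁/V₂) = 119×19.2 = 2285 kPa.
Adiabatic: P₂ = P₁(V₁/V₂)^γ = 119×19.2^(1.09) = 2981 kPa.

adiabatic: 2980 kPa; isothermal: 2280 kPa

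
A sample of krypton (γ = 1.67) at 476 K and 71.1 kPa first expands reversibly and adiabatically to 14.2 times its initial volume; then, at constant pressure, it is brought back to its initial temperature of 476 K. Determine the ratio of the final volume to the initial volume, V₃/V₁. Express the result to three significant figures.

V₃/V₁ ≈ 84.0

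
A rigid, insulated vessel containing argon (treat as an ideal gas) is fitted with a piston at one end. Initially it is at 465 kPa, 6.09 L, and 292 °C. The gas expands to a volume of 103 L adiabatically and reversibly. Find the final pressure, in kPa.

Since PV^γ is constant along a reversible adiabat, P₂ = P₁ (V₁/V₂)^γ.
γ = 5/3 for a monatomic ideal gas.
P₂ = 465 × (6.09/103)^(5/3) = 4.173 kPa.

P₂ ≈ 4.17 kPa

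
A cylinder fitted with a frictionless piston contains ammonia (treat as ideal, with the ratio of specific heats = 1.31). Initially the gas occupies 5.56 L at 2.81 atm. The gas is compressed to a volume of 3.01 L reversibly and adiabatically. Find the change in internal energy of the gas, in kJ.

P₂ = P₁(V₁/V₂)^γ = 2.81×(5.56/3.01)^(1.31) = 6.278 atm.
For a reversible adiabat, W_by_gas = (P₁V₁ − P₂V₂)/(γ−1).
W_by = (284700×0.00556 − 636100×0.00301) / (0.31) = -1070 J.
Q = 0 ⇒ ΔU = −W_by = 1070 J.

ΔU ≈ 1.07 kJ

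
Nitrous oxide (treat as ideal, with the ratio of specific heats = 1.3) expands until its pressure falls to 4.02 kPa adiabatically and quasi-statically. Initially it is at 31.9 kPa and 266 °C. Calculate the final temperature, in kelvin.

Along an adiabat T P^((1−γ)/γ) is constant, so T₂ = T₁ (P₂/P₁)^((γ−1)/γ).
T₁ = 266 °C = 539.1 K.
T₂ = 539.1 × (4.02/31.9)^(0.231) = 334.3 K.

T₂ ≈ 334 K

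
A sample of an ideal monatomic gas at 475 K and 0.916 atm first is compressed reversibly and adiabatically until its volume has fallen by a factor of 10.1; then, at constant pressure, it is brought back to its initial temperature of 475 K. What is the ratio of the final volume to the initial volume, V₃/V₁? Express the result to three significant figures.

For a monatomic ideal gas γ = 5/3.
Adiabatic step: V₂/V₁ = 0.09901; T₂ = T₁·10.1^(2/3) = 2219 K.
Isobaric step: V₃/V₂ = T₃/T₂ = 475/2219.
V₃/V₁ = (V₂/V₁)(V₃/V₂) = 0.09901 × (475/2219) = 0.02119.

V₃/V₁ ≈ 0.0212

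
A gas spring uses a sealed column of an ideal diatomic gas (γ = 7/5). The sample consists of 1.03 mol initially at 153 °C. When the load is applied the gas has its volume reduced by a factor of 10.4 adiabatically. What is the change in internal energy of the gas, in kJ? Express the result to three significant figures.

Adiabatic: T₁V₁^(γ−1) = T₂V₂^(γ−1) ⇒ T₂ = T₁ (V₁/V₂)^(γ−1).
T₁ = 153 °C = 426.1 K.
T₂ = 426.1 × 10.4^(2/5) = 1087 K.
Q = 0, so ΔU = W_on_gas = nCᵥΔT with Cᵥ = R/(γ−1) = 20.79 J/(mol·K).
ΔU = 1.03 × 20.79 × (1087 − 426.1) = 14160 J.

ΔU ≈ 14.2 kJ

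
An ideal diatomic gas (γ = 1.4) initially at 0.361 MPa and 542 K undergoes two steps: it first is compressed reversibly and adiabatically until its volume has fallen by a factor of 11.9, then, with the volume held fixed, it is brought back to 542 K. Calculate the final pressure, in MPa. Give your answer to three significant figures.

P₃ ≈ 4.30 MPa

Adiabatic step (PV^γ = const): P₂ = 0.361×11.9^(1.4) = 11.57 MPa; T₂ = 542×11.9^(0.4) = 1460 K.
Isochoric: P₃ = P₂(T₃/T₂) = 11.57 × (542/1460) = 4.296 MPa.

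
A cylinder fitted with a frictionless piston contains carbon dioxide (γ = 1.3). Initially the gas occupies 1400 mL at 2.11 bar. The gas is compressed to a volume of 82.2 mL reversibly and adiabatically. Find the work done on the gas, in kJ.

W ≈ 1.32 kJ

P₂ = P₁(V₁/V₂)^γ = 2.11×(1400/82.2)^(1.3) = 84.12 bar.
For a reversible adiabat, W_by_gas = (P₁V₁ − P₂V₂)/(γ−1).
W_by = (211000×0.0014 − 8.412×10^6×8.22×10^-5) / (0.3) = -1320 J.
W_on_gas = −W_by = 1320 J.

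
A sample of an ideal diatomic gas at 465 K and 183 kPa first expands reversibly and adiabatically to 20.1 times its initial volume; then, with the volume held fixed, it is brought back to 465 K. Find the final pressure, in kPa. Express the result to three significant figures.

P₃ ≈ 9.10 kPa

For a diatomic ideal gas γ = 7/5.
Adiabatic step (PV^γ = const): P₂ = 183×(1/20.1)^(7/5) = 2.741 kPa; T₂ = 465×(1/20.1)^(2/5) = 140 K.
Isochoric: P₃ = P₂(T₃/T₂) = 2.741 × (465/140) = 9.104 kPa.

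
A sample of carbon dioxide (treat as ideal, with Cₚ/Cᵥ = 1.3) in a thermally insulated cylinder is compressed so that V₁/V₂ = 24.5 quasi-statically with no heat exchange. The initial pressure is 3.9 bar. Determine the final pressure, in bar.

Adiabatic: P₁V₁^γ = P₂V₂^γ ⇒ P₂ = P₁ (V₁/V₂)^γ.
P₂ = 3.9 × 24.5^(1.3) = 249.4 bar.

P₂ ≈ 249 bar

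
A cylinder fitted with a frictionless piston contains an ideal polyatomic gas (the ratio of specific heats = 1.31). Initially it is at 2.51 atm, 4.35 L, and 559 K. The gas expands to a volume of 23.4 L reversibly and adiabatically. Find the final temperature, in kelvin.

For a reversible adiabat TV^(γ−1) is constant, so T₂ = T₁ (V₁/V₂)^(γ−1).
T₂ = 559 × (4.35/23.4)^(0.31) = 331.8 K.

T₂ ≈ 332 K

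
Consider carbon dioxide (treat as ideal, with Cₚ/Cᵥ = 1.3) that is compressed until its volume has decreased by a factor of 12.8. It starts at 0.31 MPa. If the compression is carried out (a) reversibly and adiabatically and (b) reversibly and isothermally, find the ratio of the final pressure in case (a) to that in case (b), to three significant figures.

P_adiabatic / P_isothermal ≈ 2.15

Isothermal: P_b = P₁(V₁/V₂) = 0.31×12.8.
Adiabatic: P_a = P₁(V₁/V₂)^γ = 0.31×12.8^(1.3).
P_a/P_b = (V₁/V₂)^(γ−1) = 12.8^(0.3) = 2.149.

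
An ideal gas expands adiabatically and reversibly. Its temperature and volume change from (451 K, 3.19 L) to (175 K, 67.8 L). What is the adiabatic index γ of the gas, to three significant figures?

γ ≈ 1.31

TV^(γ−1) = const ⇒ γ − 1 = ln(T₂/T₁) / ln(V₁/V₂).
γ = 1 + ln(175/451) / ln(3.19/67.8) = 1.31.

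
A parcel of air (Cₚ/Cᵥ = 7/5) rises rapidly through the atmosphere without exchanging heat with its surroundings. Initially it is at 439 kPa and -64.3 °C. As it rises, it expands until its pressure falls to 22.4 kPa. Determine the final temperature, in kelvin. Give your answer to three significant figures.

T₂ ≈ 89.3 K

Adiabatic: T₂/T₁ = (P₂/P₁)^((γ−1)/γ).
T₁ = -64.3 °C = 208.8 K.
T₂ = 208.8 × (22.4/439)^(2/7) = 89.25 K.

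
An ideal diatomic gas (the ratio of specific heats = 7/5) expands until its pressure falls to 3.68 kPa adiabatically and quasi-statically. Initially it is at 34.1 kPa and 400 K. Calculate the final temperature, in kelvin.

T₂ ≈ 212 K

Adiabatic: T₂/T₁ = (P₂/P₁)^((γ−1)/γ).
T₂ = 400 × (3.68/34.1)^(2/7) = 211.7 K.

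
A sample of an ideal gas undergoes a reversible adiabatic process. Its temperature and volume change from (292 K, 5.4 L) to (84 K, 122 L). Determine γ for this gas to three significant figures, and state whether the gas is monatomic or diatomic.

γ ≈ 1.40; diatomic

TV^(γ−1) = const ⇒ γ − 1 = ln(T₂/T₁) / ln(V₁/V₂).
γ = 1 + ln(84/292) / ln(5.4/122) = 1.4.
γ ≈ 1.40 is close to 7/5, so the gas is diatomic.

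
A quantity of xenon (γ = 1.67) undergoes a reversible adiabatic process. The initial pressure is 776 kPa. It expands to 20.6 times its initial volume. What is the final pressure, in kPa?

P₂ ≈ 4.96 kPa

Since PV^γ is constant along a reversible adiabat, P₂ = P₁ (V₁/V₂)^γ.
P₂ = 776 × (1/20.6)^(1.67) = 4.963 kPa.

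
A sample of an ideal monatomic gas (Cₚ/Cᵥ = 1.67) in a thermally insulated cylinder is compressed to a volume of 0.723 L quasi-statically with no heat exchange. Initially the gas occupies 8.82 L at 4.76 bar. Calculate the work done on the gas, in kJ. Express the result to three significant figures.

W ≈ 27.2 kJ

P₂ = P₁(V₁/V₂)^γ = 4.76×(8.82/0.723)^(1.67) = 310.3 bar.
For a reversible adiabat, W_by_gas = (P₁V₁ − P₂V₂)/(γ−1).
W_by = (476000×0.00882 − 3.103×10^7×0.000723) / (0.67) = -27220 J.
W_on_gas = −W_by = 27220 J.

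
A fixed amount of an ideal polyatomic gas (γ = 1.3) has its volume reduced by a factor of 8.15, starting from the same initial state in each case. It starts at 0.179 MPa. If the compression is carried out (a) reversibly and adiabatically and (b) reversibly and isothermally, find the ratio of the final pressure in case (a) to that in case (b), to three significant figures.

Isothermal: P_b = P₁(V₁/V₂) = 0.179×8.15.
Adiabatic: P_a = P₁(V₁/V₂)^γ = 0.179×8.15^(1.3).
P_a/P_b = (V₁/V₂)^(γ−1) = 8.15^(0.3) = 1.876.

P_adiabatic / P_isothermal ≈ 1.88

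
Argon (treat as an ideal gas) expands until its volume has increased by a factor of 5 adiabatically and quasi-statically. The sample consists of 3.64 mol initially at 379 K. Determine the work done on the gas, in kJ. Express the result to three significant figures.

Adiabatic: T₁V₁^(γ−1) = T₂V₂^(γ−1) ⇒ T₂ = T₁ (V₁/V₂)^(γ−1).
γ = 5/3 for a monatomic ideal gas, so γ−1 = 2/3.
T₂ = 379 × (1/5)^(2/3) = 129.6 K.
Q = 0, so ΔU = W_on_gas = nCᵥΔT with Cᵥ = R/(γ−1) = 12.47 J/(mol·K).
ΔU = 3.64 × 12.47 × (129.6 − 379) = -11320 J.

W ≈ -11.3 kJ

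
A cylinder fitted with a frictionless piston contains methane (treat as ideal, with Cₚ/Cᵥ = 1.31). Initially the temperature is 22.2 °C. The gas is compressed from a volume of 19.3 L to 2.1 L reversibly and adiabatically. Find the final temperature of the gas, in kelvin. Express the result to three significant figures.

T₂ ≈ 587 K

Adiabatic: T₁V₁^(γ−1) = T₂V₂^(γ−1) ⇒ T₂ = T₁ (V₁/V₂)^(γ−1).
T₁ = 22.2 °C = 295.3 K.
T₂ = 295.3 × (19.3/2.1)^(0.31) = 587.5 K.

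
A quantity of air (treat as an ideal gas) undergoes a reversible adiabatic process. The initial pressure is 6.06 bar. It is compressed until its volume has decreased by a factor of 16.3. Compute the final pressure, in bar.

P₂ ≈ 302 bar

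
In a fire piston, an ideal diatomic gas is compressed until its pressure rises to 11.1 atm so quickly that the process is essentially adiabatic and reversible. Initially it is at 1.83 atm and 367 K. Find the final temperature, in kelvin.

T₂ ≈ 614 K

Adiabatic: T₂/T₁ = (P₂/P₁)^((γ−1)/γ).
For a diatomic ideal gas γ = 7/5, so (γ−1)/γ = 2/7.
T₂ = 367 × (11.1/1.83)^(2/7) = 614.2 K.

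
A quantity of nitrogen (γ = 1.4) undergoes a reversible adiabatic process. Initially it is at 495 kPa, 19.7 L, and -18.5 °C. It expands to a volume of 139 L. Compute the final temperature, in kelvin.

Adiabatic: T₁V₁^(γ−1) = T₂V₂^(γ−1) ⇒ T₂ = T₁ (V₁/V₂)^(γ−1).
T₁ = -18.5 °C = 254.6 K.
T₂ = 254.6 × (19.7/139)^(0.4) = 116.6 K.

T₂ ≈ 117 K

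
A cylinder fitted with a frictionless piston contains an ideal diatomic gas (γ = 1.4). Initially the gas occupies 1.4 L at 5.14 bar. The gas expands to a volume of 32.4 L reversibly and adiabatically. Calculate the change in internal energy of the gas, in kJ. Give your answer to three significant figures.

ΔU ≈ -1.29 kJ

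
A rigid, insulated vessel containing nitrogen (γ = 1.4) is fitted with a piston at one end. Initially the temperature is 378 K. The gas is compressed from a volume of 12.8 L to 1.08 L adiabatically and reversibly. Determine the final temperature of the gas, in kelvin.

Adiabatic: T₁V₁^(γ−1) = T₂V₂^(γ−1) ⇒ T₂ = T₁ (V₁/V₂)^(γ−1).
T₂ = 378 × (12.8/1.08)^(0.4) = 1016 K.

T₂ ≈ 1020 K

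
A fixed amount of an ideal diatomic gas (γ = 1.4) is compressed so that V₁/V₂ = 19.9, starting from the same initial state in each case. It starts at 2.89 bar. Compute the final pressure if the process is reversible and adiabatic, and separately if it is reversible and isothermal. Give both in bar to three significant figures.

Isothermal: P₂ = P₁(V₁/V₂) = 2.89×19.9 = 57.51 bar.
Adiabatic: P₂ = P₁(V₁/V₂)^γ = 2.89×19.9^(1.4) = 190.2 bar.

adiabatic: 190 bar; isothermal: 57.5 bar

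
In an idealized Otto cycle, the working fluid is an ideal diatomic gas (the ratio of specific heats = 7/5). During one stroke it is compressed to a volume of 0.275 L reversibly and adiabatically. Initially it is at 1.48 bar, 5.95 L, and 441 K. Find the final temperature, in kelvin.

T₂ ≈ 1510 K

Adiabatic: T₁V₁^(γ−1) = T₂V₂^(γ−1) ⇒ T₂ = T₁ (V₁/V₂)^(γ−1).
T₂ = 441 × (5.95/0.275)^(2/5) = 1508 K.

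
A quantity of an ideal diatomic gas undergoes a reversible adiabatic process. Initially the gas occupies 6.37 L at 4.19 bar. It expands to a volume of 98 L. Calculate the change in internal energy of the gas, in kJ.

ΔU ≈ -4.44 kJ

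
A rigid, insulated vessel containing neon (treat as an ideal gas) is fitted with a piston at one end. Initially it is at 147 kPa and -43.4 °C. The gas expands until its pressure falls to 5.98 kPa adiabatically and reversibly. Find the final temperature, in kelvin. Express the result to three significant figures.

T₂ ≈ 63.8 K

Along an adiabat T P^((1−γ)/γ) is constant, so T₂ = T₁ (P₂/P₁)^((γ−1)/γ).
For a monatomic ideal gas γ = 5/3, so (γ−1)/γ = 2/5.
T₁ = -43.4 °C = 229.7 K.
T₂ = 229.7 × (5.98/147)^(2/5) = 63.83 K.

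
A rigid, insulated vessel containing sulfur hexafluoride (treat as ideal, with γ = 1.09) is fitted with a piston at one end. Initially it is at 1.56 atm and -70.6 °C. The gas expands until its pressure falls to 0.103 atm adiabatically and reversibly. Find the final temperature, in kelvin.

T₂ ≈ 162 K

Along an adiabat T P^((1−γ)/γ) is constant, so T₂ = T₁ (P₂/P₁)^((γ−1)/γ).
T₁ = -70.6 °C = 202.5 K.
T₂ = 202.5 × (0.103/1.56)^(0.0826) = 161.8 K.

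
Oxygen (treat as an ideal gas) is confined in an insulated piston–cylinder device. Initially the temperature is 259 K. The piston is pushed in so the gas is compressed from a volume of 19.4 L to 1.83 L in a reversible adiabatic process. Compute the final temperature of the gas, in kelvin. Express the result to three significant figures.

T₂ ≈ 666 K

For a reversible adiabat TV^(γ−1) is constant, so T₂ = T₁ (V₁/V₂)^(γ−1).
For a diatomic ideal gas γ = 7/5, so γ−1 = 2/5.
T₂ = 259 × (19.4/1.83)^(2/5) = 665.9 K.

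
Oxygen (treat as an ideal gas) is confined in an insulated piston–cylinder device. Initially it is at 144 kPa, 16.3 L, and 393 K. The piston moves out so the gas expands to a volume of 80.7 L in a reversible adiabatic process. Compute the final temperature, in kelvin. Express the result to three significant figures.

T₂ ≈ 207 K

Adiabatic: T₁V₁^(γ−1) = T₂V₂^(γ−1) ⇒ T₂ = T₁ (V₁/V₂)^(γ−1).
γ = 7/5 for a diatomic ideal gas.
T₂ = 393 × (16.3/80.7)^(2/5) = 207.3 K.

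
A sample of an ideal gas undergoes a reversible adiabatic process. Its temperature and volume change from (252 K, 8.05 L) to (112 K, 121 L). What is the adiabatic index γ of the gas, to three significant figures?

γ ≈ 1.30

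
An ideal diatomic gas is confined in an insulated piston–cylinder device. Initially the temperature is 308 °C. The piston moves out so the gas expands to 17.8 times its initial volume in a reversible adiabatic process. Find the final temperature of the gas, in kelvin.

T₂ ≈ 184 K

For a reversible adiabat TV^(γ−1) is constant, so T₂ = T₁ (V₁/V₂)^(γ−1).
For a diatomic ideal gas γ = 7/5, so γ−1 = 2/5.
T₁ = 308 °C = 581.1 K.
T₂ = 581.1 × (1/17.8)^(2/5) = 183.7 K.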